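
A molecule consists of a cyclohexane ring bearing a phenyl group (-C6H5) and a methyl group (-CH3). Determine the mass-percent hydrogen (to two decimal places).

Atom tally by fragment:
  cyclohexane ring core → C:6 H:12
  (− 2 ring H displaced by substituents)
  + C6H5 → C:6 H:5
  + CH3 → C:1 H:3
Element totals:
  C: 13
  H: 18
Molecular formula: C13H18.
Molar mass = 174.287 g/mol.
Mass from H: 18 × 1.008 = 18.144 g/mol.
%H = 18.144 / 174.287 × 100 = 10.41%.

10.41%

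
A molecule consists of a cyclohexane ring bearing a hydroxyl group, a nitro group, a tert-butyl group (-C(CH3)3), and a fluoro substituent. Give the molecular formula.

Atom tally by fragment:
  cyclohexane ring core → C:6 H:12
  (− 4 ring H displaced by substituents)
  + OH → O:1 H:1
  + NO2 → N:1 O:2
  + C(CH3)3 → C:4 H:9
  + F → F:1
Element totals:
  C: 10
  H: 18
  F: 1
  N: 1
  O: 3

C10H18FNO3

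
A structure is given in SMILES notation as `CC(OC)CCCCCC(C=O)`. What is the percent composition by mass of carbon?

69.72%

Atom tally by fragment:
  CH3 → C:1 H:3
  CH(OCH3) → C:2 H:4 O:1
  CH2 → C:1 H:2
  CH2 → C:1 H:2
  CH2 → C:1 H:2
  CH2 → C:1 H:2
  CH2 → C:1 H:2
  CH2CHO → C:2 H:3 O:1
Element totals:
  C: 10
  H: 20
  O: 2
Molecular formula: C10H20O2.
Molar mass = 172.268 g/mol.
Mass from C: 10 × 12.011 = 120.110 g/mol.
%C = 120.110 / 172.268 × 100 = 69.72%.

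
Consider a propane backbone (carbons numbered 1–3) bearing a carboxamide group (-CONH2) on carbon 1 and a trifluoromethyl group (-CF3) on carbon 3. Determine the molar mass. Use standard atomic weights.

Atom tally by fragment:
  H2NOCCH2 → C:2 H:4 O:1 N:1
  CH2 → C:1 H:2
  CH2CF3 → C:2 H:2 F:3
Element totals:
  C: 5
  H: 8
  F: 3
  N: 1
  O: 1
Molecular formula: C5H8F3NO.
  M = 5(12.011) + 8(1.008) + 3(18.998) + 14.007 + 15.999
    = 60.055 + 8.064 + 56.994 + 14.007 + 15.999 = 155.119

155.12 g/mol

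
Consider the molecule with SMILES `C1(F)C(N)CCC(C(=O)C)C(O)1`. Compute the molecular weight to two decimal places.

Atom tally by fragment:
  cyclohexane ring core → C:6 H:12
  (− 4 ring H displaced by substituents)
  + F → F:1
  + NH2 → N:1 H:2
  + COCH3 → C:2 H:3 O:1
  + OH → O:1 H:1
Element totals:
  C: 8
  H: 14
  F: 1
  N: 1
  O: 2
Molecular formula: C8H14FNO2.
  M = 8(12.011) + 14(1.008) + 18.998 + 14.007 + 2(15.999)
    = 96.088 + 14.112 + 18.998 + 14.007 + 31.998 = 175.203

175.20 g/mol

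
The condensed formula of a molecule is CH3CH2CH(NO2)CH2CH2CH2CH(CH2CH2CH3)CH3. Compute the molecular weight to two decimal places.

201.31 g/mol

Atom tally by fragment:
  CH3 → C:1 H:3
  CH2 → C:1 H:2
  CH(NO2) → C:1 H:1 N:1 O:2
  CH2 → C:1 H:2
  CH2 → C:1 H:2
  CH2 → C:1 H:2
  CH(CH2CH2CH3) → C:4 H:8
  CH3 → C:1 H:3
Element totals:
  C: 11
  H: 23
  N: 1
  O: 2
Molecular formula: C11H23NO2.
  M = 11(12.011) + 23(1.008) + 14.007 + 2(15.999)
    = 132.121 + 23.184 + 14.007 + 31.998 = 201.310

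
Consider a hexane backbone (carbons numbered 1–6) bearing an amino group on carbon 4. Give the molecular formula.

Atom tally by fragment:
  CH3 → C:1 H:3
  CH2 → C:1 H:2
  CH2 → C:1 H:2
  CH(NH2) → C:1 H:3 N:1
  CH2 → C:1 H:2
  CH3 → C:1 H:3
Element totals:
  C: 6
  H: 15
  N: 1

C6H15N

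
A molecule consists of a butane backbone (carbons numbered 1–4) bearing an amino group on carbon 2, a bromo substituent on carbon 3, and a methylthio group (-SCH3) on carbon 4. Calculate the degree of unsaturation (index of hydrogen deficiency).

Atom tally by fragment:
  CH3 → C:1 H:3
  CH(NH2) → C:1 H:3 N:1
  CH(Br) → C:1 H:1 Br:1
  CH2SCH3 → C:2 H:5 S:1
Element totals:
  C: 5
  H: 12
  Br: 1
  N: 1
  S: 1
Molecular formula: C5H12BrNS.
DoU = (2C + 2 + N − H − X) / 2 = (2·5 + 2 + 1 − 12 − 1) / 2 = 0.

0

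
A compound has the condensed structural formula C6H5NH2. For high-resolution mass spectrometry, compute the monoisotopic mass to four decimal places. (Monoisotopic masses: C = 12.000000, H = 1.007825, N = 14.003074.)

93.0578

Element totals:
  C: 6
  H: 7
  N: 1
Molecular formula: C6H7N.
  M = 6(12.0) + 7(1.007825) + 14.003074
    = 72.000000 + 7.054775 + 14.003074 = 93.057849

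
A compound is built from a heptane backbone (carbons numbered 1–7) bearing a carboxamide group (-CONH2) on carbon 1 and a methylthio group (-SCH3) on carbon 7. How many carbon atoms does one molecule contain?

Atom tally by fragment:
  H2NOCCH2 → C:2 H:4 O:1 N:1
  CH2 → C:1 H:2
  CH2 → C:1 H:2
  CH2 → C:1 H:2
  CH2 → C:1 H:2
  CH2 → C:1 H:2
  CH2SCH3 → C:2 H:5 S:1
Element totals:
  C: 9
  H: 19
  N: 1
  O: 1
  S: 1

9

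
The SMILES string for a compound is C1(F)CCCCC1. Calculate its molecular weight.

102.15 g/mol

Atom tally by fragment:
  cyclohexane ring core → C:6 H:12
  (− 1 ring H displaced by substituents)
  + F → F:1
Element totals:
  C: 6
  H: 11
  F: 1
Molecular formula: C6H11F.
  M = 6(12.011) + 11(1.008) + 18.998
    = 72.066 + 11.088 + 18.998 = 102.152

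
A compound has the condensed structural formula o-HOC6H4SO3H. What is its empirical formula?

C6H6O4S

Atom tally by fragment:
  benzene ring core → C:6 H:6
  (− 2 ring H displaced by substituents)
  + OH → O:1 H:1
  + SO3H → S:1 O:3 H:1
Element totals:
  C: 6
  H: 6
  O: 4
  S: 1
Molecular formula: C6H6O4S.
gcd of subscripts (6, 6, 4, 1) = 1, so the empirical formula equals the molecular formula.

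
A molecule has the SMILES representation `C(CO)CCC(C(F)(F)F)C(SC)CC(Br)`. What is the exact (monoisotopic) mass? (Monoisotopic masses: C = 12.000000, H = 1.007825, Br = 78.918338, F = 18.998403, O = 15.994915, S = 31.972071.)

322.0214

Atom tally by fragment:
  HOCH2CH2 → C:2 H:5 O:1
  CH2 → C:1 H:2
  CH2 → C:1 H:2
  CH(CF3) → C:2 H:1 F:3
  CH(SCH3) → C:2 H:4 S:1
  CH2 → C:1 H:2
  CH2Br → C:1 H:2 Br:1
Element totals:
  C: 10
  H: 18
  Br: 1
  F: 3
  O: 1
  S: 1
Molecular formula: C10H18BrF3OS.
  M = 10(12.0) + 18(1.007825) + 78.918338 + 3(18.998403) + 15.994915 + 31.972071
    = 120.000000 + 18.140850 + 78.918338 + 56.995209 + 15.994915 + 31.972071 = 322.021383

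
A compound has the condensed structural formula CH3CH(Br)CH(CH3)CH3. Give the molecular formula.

C5H11Br

Element totals:
  C: 5
  H: 11
  Br: 1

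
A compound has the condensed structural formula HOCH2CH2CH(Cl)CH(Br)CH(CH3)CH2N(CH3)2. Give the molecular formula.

C9H19BrClNO

Atom tally by fragment:
  HOCH2CH2 → C:2 H:5 O:1
  CH(Cl) → C:1 H:1 Cl:1
  CH(Br) → C:1 H:1 Br:1
  CH(CH3) → C:2 H:4
  CH2N(CH3)2 → C:3 H:8 N:1
Element totals:
  C: 9
  H: 19
  Br: 1
  Cl: 1
  N: 1
  O: 1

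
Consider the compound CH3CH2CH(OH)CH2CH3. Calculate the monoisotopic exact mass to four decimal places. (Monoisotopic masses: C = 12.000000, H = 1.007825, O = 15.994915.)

Atom tally by fragment:
  CH3 → C:1 H:3
  CH2 → C:1 H:2
  CH(OH) → C:1 H:2 O:1
  CH2 → C:1 H:2
  CH3 → C:1 H:3
Element totals:
  C: 5
  H: 12
  O: 1
Molecular formula: C5H12O.
  M = 5(12.0) + 12(1.007825) + 15.994915
    = 60.000000 + 12.093900 + 15.994915 = 88.088815

88.0888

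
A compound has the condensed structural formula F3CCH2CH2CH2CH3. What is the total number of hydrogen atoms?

Atom tally by fragment:
  F3CCH2 → C:2 H:2 F:3
  CH2 → C:1 H:2
  CH2 → C:1 H:2
  CH3 → C:1 H:3
Element totals:
  C: 5
  H: 9
  F: 3

9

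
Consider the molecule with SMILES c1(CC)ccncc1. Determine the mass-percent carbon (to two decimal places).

78.46%

Atom tally by fragment:
  pyridine ring core → C:5 H:5 N:1
  (− 1 ring H displaced by substituents)
  + C2H5 → C:2 H:5
Element totals:
  C: 7
  H: 9
  N: 1
Molecular formula: C7H9N.
Molar mass = 107.156 g/mol.
Mass from C: 7 × 12.011 = 84.077 g/mol.
%C = 84.077 / 107.156 × 100 = 78.46%.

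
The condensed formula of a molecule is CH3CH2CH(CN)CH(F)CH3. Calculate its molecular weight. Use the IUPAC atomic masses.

115.15 g/mol

Element totals:
  C: 6
  H: 10
  F: 1
  N: 1
Molecular formula: C6H10FN.
  M = 6(12.011) + 10(1.008) + 18.998 + 14.007
    = 72.066 + 10.080 + 18.998 + 14.007 = 115.151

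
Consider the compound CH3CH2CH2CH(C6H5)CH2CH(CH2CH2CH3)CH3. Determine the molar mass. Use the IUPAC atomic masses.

Atom tally by fragment:
  CH3 → C:1 H:3
  CH2 → C:1 H:2
  CH2 → C:1 H:2
  CH(C6H5) → C:7 H:6
  CH2 → C:1 H:2
  CH(CH2CH2CH3) → C:4 H:8
  CH3 → C:1 H:3
Element totals:
  C: 16
  H: 26
Molecular formula: C16H26.
  M = 16(12.011) + 26(1.008)
    = 192.176 + 26.208 = 218.384

218.38 g/mol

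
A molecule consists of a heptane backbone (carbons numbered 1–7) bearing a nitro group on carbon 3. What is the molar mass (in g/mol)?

Atom tally by fragment:
  CH3 → C:1 H:3
  CH2 → C:1 H:2
  CH(NO2) → C:1 H:1 N:1 O:2
  CH2 → C:1 H:2
  CH2 → C:1 H:2
  CH2 → C:1 H:2
  CH3 → C:1 H:3
Element totals:
  C: 7
  H: 15
  N: 1
  O: 2
Molecular formula: C7H15NO2.
  M = 7(12.011) + 15(1.008) + 14.007 + 2(15.999)
    = 84.077 + 15.120 + 14.007 + 31.998 = 145.202

145.20 g/mol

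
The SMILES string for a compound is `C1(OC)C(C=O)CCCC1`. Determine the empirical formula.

Atom tally by fragment:
  cyclohexane ring core → C:6 H:12
  (− 2 ring H displaced by substituents)
  + OCH3 → C:1 H:3 O:1
  + CHO → C:1 H:1 O:1
Element totals:
  C: 8
  H: 14
  O: 2
Molecular formula: C8H14O2.
gcd of subscripts = 2; dividing each by 2:
  C: 8/2 = 4
  H: 14/2 = 7
  O: 2/2 = 1

C4H7O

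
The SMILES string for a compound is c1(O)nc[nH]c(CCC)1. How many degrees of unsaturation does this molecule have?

3

Atom tally by fragment:
  imidazole ring core → C:3 H:4 N:2
  (− 2 ring H displaced by substituents)
  + OH → O:1 H:1
  + CH2CH2CH3 → C:3 H:7
Element totals:
  C: 6
  H: 10
  N: 2
  O: 1
Molecular formula: C6H10N2O.
DoU = (2C + 2 + N − H − X) / 2 = (2·6 + 2 + 2 − 10 − 0) / 2 = 3.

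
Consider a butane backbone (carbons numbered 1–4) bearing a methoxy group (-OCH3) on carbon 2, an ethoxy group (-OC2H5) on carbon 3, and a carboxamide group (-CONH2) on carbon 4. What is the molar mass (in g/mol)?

Atom tally by fragment:
  CH3 → C:1 H:3
  CH(OCH3) → C:2 H:4 O:1
  CH(OC2H5) → C:3 H:6 O:1
  CH2CONH2 → C:2 H:4 O:1 N:1
Element totals:
  C: 8
  H: 17
  N: 1
  O: 3
Molecular formula: C8H17NO3.
  M = 8(12.011) + 17(1.008) + 14.007 + 3(15.999)
    = 96.088 + 17.136 + 14.007 + 47.997 = 175.228

175.23 g/mol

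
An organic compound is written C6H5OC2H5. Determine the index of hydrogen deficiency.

Element totals:
  C: 8
  H: 10
  O: 1
Molecular formula: C8H10O.
DoU = (2C + 2 + N − H − X) / 2 = (2·8 + 2 + 0 − 10 − 0) / 2 = 4.

4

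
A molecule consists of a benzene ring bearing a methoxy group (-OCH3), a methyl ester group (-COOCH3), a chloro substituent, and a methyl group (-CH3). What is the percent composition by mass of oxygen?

22.36%

Atom tally by fragment:
  benzene ring core → C:6 H:6
  (− 4 ring H displaced by substituents)
  + OCH3 → C:1 H:3 O:1
  + COOCH3 → C:2 H:3 O:2
  + Cl → Cl:1
  + CH3 → C:1 H:3
Element totals:
  C: 10
  H: 11
  Cl: 1
  O: 3
Molecular formula: C10H11ClO3.
Molar mass = 214.645 g/mol.
Mass from O: 3 × 15.999 = 47.997 g/mol.
%O = 47.997 / 214.645 × 100 = 22.36%.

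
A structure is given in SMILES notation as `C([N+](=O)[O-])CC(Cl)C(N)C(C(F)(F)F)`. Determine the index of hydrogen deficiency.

Atom tally by fragment:
  O2NCH2 → C:1 H:2 N:1 O:2
  CH2 → C:1 H:2
  CH(Cl) → C:1 H:1 Cl:1
  CH(NH2) → C:1 H:3 N:1
  CH2CF3 → C:2 H:2 F:3
Element totals:
  C: 6
  H: 10
  Cl: 1
  F: 3
  N: 2
  O: 2
Molecular formula: C6H10ClF3N2O2.
DoU = (2C + 2 + N − H − X) / 2 = (2·6 + 2 + 2 − 10 − 4) / 2 = 1.

1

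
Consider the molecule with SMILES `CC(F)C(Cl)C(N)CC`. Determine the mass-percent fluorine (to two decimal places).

Atom tally by fragment:
  CH3 → C:1 H:3
  CH(F) → C:1 H:1 F:1
  CH(Cl) → C:1 H:1 Cl:1
  CH(NH2) → C:1 H:3 N:1
  CH2 → C:1 H:2
  CH3 → C:1 H:3
Element totals:
  C: 6
  H: 13
  Cl: 1
  F: 1
  N: 1
Molecular formula: C6H13ClFN.
Molar mass = 153.625 g/mol.
Mass from F: 1 × 18.998 = 18.998 g/mol.
%F = 18.998 / 153.625 × 100 = 12.37%.

12.37%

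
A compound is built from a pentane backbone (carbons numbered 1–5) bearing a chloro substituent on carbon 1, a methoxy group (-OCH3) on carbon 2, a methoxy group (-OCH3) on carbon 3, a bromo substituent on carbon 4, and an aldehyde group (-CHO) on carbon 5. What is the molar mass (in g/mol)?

Atom tally by fragment:
  ClCH2 → C:1 H:2 Cl:1
  CH(OCH3) → C:2 H:4 O:1
  CH(OCH3) → C:2 H:4 O:1
  CH(Br) → C:1 H:1 Br:1
  CH2CHO → C:2 H:3 O:1
Element totals:
  C: 8
  H: 14
  Br: 1
  Cl: 1
  O: 3
Molecular formula: C8H14BrClO3.
  M = 8(12.011) + 14(1.008) + 79.904 + 35.45 + 3(15.999)
    = 96.088 + 14.112 + 79.904 + 35.450 + 47.997 = 273.551

273.55 g/mol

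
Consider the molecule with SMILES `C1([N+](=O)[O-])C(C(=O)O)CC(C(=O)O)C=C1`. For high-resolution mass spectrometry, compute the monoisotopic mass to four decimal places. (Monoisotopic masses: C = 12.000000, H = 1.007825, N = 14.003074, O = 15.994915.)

Atom tally by fragment:
  cyclohexene ring core → C:6 H:10
  (− 3 ring H displaced by substituents)
  + NO2 → N:1 O:2
  + COOH → C:1 H:1 O:2
  + COOH → C:1 H:1 O:2
Element totals:
  C: 8
  H: 9
  N: 1
  O: 6
Molecular formula: C8H9NO6.
  M = 8(12.0) + 9(1.007825) + 14.003074 + 6(15.994915)
    = 96.000000 + 9.070425 + 14.003074 + 95.969490 = 215.042989

215.0430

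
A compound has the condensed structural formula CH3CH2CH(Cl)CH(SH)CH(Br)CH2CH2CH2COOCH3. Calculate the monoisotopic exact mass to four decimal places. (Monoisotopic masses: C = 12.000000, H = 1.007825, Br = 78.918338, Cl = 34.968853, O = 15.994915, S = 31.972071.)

Element totals:
  C: 10
  H: 18
  Br: 1
  Cl: 1
  O: 2
  S: 1
Molecular formula: C10H18BrClO2S.
  M = 10(12.0) + 18(1.007825) + 78.918338 + 34.968853 + 2(15.994915) + 31.972071
    = 120.000000 + 18.140850 + 78.918338 + 34.968853 + 31.989830 + 31.972071 = 315.989942

315.9899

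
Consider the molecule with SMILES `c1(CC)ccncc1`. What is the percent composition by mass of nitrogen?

13.07%

Atom tally by fragment:
  pyridine ring core → C:5 H:5 N:1
  (− 1 ring H displaced by substituents)
  + C2H5 → C:2 H:5
Element totals:
  C: 7
  H: 9
  N: 1
Molecular formula: C7H9N.
Molar mass = 107.156 g/mol.
Mass from N: 1 × 14.007 = 14.007 g/mol.
%N = 14.007 / 107.156 × 100 = 13.07%.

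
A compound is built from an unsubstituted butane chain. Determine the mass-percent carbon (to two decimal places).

Atom tally by fragment:
  CH3 → C:1 H:3
  CH2 → C:1 H:2
  CH2 → C:1 H:2
  CH3 → C:1 H:3
Element totals:
  C: 4
  H: 10
Molecular formula: C4H10.
Molar mass = 58.124 g/mol.
Mass from C: 4 × 12.011 = 48.044 g/mol.
%C = 48.044 / 58.124 × 100 = 82.66%.

82.66%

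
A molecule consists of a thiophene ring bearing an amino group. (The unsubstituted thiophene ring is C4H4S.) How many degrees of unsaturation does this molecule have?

3

Atom tally by fragment:
  thiophene ring core → C:4 H:4 S:1
  (− 1 ring H displaced by substituents)
  + NH2 → N:1 H:2
Element totals:
  C: 4
  H: 5
  N: 1
  S: 1
Molecular formula: C4H5NS.
DoU = (2C + 2 + N − H − X) / 2 = (2·4 + 2 + 1 − 5 − 0) / 2 = 3.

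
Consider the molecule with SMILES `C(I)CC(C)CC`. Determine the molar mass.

Atom tally by fragment:
  ICH2 → C:1 H:2 I:1
  CH2 → C:1 H:2
  CH(CH3) → C:2 H:4
  CH2 → C:1 H:2
  CH3 → C:1 H:3
Element totals:
  C: 6
  H: 13
  I: 1
Molecular formula: C6H13I.
  M = 6(12.011) + 13(1.008) + 126.904
    = 72.066 + 13.104 + 126.904 = 212.074

212.07 g/mol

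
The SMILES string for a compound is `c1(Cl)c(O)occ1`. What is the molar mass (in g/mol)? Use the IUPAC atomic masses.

Atom tally by fragment:
  furan ring core → C:4 H:4 O:1
  (− 2 ring H displaced by substituents)
  + Cl → Cl:1
  + OH → O:1 H:1
Element totals:
  C: 4
  H: 3
  Cl: 1
  O: 2
Molecular formula: C4H3ClO2.
  M = 4(12.011) + 3(1.008) + 35.45 + 2(15.999)
    = 48.044 + 3.024 + 35.450 + 31.998 = 118.516

118.52 g/mol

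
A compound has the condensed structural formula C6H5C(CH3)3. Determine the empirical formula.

C5H7

Atom tally by fragment:
  benzene ring core → C:6 H:6
  (− 1 ring H displaced by substituents)
  + C(CH3)3 → C:4 H:9
Element totals:
  C: 10
  H: 14
Molecular formula: C10H14.
gcd of subscripts = 2; dividing each by 2:
  C: 10/2 = 5
  H: 14/2 = 7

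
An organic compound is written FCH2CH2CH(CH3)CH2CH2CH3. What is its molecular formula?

Element totals:
  C: 7
  H: 15
  F: 1

C7H15F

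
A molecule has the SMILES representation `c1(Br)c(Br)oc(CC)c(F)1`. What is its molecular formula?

Atom tally by fragment:
  furan ring core → C:4 H:4 O:1
  (− 4 ring H displaced by substituents)
  + Br → Br:1
  + Br → Br:1
  + C2H5 → C:2 H:5
  + F → F:1
Element totals:
  C: 6
  H: 5
  Br: 2
  F: 1
  O: 1

C6H5Br2FO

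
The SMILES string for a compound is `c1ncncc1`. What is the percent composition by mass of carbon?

Atom tally by fragment:
  pyrimidine ring core → C:4 H:4 N:2
Element totals:
  C: 4
  H: 4
  N: 2
Molecular formula: C4H4N2.
Molar mass = 80.090 g/mol.
Mass from C: 4 × 12.011 = 48.044 g/mol.
%C = 48.044 / 80.090 × 100 = 59.99%.

59.99%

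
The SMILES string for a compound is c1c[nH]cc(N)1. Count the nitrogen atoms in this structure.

2

Atom tally by fragment:
  pyrrole ring core → C:4 H:5 N:1
  (− 1 ring H displaced by substituents)
  + NH2 → N:1 H:2
Element totals:
  C: 4
  H: 6
  N: 2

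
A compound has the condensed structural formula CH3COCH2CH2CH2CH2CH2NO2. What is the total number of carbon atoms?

Atom tally by fragment:
  CH3COCH2 → C:3 H:5 O:1
  CH2 → C:1 H:2
  CH2 → C:1 H:2
  CH2 → C:1 H:2
  CH2NO2 → C:1 H:2 N:1 O:2
Element totals:
  C: 7
  H: 13
  N: 1
  O: 3

7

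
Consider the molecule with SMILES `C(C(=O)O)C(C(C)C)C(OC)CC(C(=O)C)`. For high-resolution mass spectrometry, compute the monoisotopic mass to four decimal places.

230.1518

Atom tally by fragment:
  HOOCCH2 → C:2 H:3 O:2
  CH(CH(CH3)2) → C:4 H:8
  CH(OCH3) → C:2 H:4 O:1
  CH2 → C:1 H:2
  CH2COCH3 → C:3 H:5 O:1
Element totals:
  C: 12
  H: 22
  O: 4
Molecular formula: C12H22O4.
  M = 12(12.0) + 22(1.007825) + 4(15.994915)
    = 144.000000 + 22.172150 + 63.979660 = 230.151810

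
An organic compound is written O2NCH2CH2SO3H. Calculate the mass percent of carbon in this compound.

Atom tally by fragment:
  O2NCH2 → C:1 H:2 N:1 O:2
  CH2SO3H → C:1 H:3 S:1 O:3
Element totals:
  C: 2
  H: 5
  N: 1
  O: 5
  S: 1
Molecular formula: C2H5NO5S.
Molar mass = 155.124 g/mol.
Mass from C: 2 × 12.011 = 24.022 g/mol.
%C = 24.022 / 155.124 × 100 = 15.49%.

15.49%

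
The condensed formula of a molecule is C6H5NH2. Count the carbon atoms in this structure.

6

Atom tally by fragment:
  benzene ring core → C:6 H:6
  (− 1 ring H displaced by substituents)
  + NH2 → N:1 H:2
Element totals:
  C: 6
  H: 7
  N: 1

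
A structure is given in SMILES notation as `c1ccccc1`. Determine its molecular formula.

Atom tally by fragment:
  benzene ring core → C:6 H:6
Element totals:
  C: 6
  H: 6

C6H6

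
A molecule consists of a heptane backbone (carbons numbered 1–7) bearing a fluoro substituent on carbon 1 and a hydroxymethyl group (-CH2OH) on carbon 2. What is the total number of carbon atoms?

8

Atom tally by fragment:
  FCH2 → C:1 H:2 F:1
  CH(CH2OH) → C:2 H:4 O:1
  CH2 → C:1 H:2
  CH2 → C:1 H:2
  CH2 → C:1 H:2
  CH2 → C:1 H:2
  CH3 → C:1 H:3
Element totals:
  C: 8
  H: 17
  F: 1
  O: 1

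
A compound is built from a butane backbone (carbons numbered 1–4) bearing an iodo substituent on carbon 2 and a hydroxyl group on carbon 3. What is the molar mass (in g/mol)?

Atom tally by fragment:
  CH3 → C:1 H:3
  CH(I) → C:1 H:1 I:1
  CH(OH) → C:1 H:2 O:1
  CH3 → C:1 H:3
Element totals:
  C: 4
  H: 9
  I: 1
  O: 1
Molecular formula: C4H9IO.
  M = 4(12.011) + 9(1.008) + 126.904 + 15.999
    = 48.044 + 9.072 + 126.904 + 15.999 = 200.019

200.02 g/mol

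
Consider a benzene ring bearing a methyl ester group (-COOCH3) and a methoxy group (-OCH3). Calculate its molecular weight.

Atom tally by fragment:
  benzene ring core → C:6 H:6
  (− 2 ring H displaced by substituents)
  + COOCH3 → C:2 H:3 O:2
  + OCH3 → C:1 H:3 O:1
Element totals:
  C: 9
  H: 10
  O: 3
Molecular formula: C9H10O3.
  M = 9(12.011) + 10(1.008) + 3(15.999)
    = 108.099 + 10.080 + 47.997 = 166.176

166.18 g/mol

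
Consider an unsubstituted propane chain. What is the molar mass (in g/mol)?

Atom tally by fragment:
  CH3 → C:1 H:3
  CH2 → C:1 H:2
  CH3 → C:1 H:3
Element totals:
  C: 3
  H: 8
Molecular formula: C3H8.
  M = 3(12.011) + 8(1.008)
    = 36.033 + 8.064 = 44.097

44.10 g/mol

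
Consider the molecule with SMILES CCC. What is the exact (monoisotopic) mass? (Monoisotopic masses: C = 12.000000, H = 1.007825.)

44.0626

Atom tally by fragment:
  CH3 → C:1 H:3
  CH2 → C:1 H:2
  CH3 → C:1 H:3
Element totals:
  C: 3
  H: 8
Molecular formula: C3H8.
  M = 3(12.0) + 8(1.007825)
    = 36.000000 + 8.062600 = 44.062600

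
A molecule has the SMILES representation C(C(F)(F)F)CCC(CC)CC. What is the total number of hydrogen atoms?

17

Atom tally by fragment:
  F3CCH2 → C:2 H:2 F:3
  CH2 → C:1 H:2
  CH2 → C:1 H:2
  CH(C2H5) → C:3 H:6
  CH2 → C:1 H:2
  CH3 → C:1 H:3
Element totals:
  C: 9
  H: 17
  F: 3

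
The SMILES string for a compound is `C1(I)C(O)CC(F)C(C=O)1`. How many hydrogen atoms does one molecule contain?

Atom tally by fragment:
  cyclopentane ring core → C:5 H:10
  (− 4 ring H displaced by substituents)
  + I → I:1
  + OH → O:1 H:1
  + F → F:1
  + CHO → C:1 H:1 O:1
Element totals:
  C: 6
  H: 8
  F: 1
  I: 1
  O: 2

8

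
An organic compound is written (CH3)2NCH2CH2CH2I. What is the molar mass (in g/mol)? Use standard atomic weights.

Atom tally by fragment:
  (CH3)2NCH2 → C:3 H:8 N:1
  CH2 → C:1 H:2
  CH2I → C:1 H:2 I:1
Element totals:
  C: 5
  H: 12
  I: 1
  N: 1
Molecular formula: C5H12IN.
  M = 5(12.011) + 12(1.008) + 126.904 + 14.007
    = 60.055 + 12.096 + 126.904 + 14.007 = 213.062

213.06 g/mol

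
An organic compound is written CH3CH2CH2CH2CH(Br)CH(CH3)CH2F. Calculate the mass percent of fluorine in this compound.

9.00%

Atom tally by fragment:
  CH3 → C:1 H:3
  CH2 → C:1 H:2
  CH2 → C:1 H:2
  CH2 → C:1 H:2
  CH(Br) → C:1 H:1 Br:1
  CH(CH3) → C:2 H:4
  CH2F → C:1 H:2 F:1
Element totals:
  C: 8
  H: 16
  Br: 1
  F: 1
Molecular formula: C8H16BrF.
Molar mass = 211.118 g/mol.
Mass from F: 1 × 18.998 = 18.998 g/mol.
%F = 18.998 / 211.118 × 100 = 9.00%.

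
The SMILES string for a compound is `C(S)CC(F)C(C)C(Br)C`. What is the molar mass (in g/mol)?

229.15 g/mol

Atom tally by fragment:
  HSCH2 → C:1 H:3 S:1
  CH2 → C:1 H:2
  CH(F) → C:1 H:1 F:1
  CH(CH3) → C:2 H:4
  CH(Br) → C:1 H:1 Br:1
  CH3 → C:1 H:3
Element totals:
  C: 7
  H: 14
  Br: 1
  F: 1
  S: 1
Molecular formula: C7H14BrFS.
  M = 7(12.011) + 14(1.008) + 79.904 + 18.998 + 32.06
    = 84.077 + 14.112 + 79.904 + 18.998 + 32.060 = 229.151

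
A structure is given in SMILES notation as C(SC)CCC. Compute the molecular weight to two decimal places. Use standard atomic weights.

104.21 g/mol

Atom tally by fragment:
  CH3SCH2 → C:2 H:5 S:1
  CH2 → C:1 H:2
  CH2 → C:1 H:2
  CH3 → C:1 H:3
Element totals:
  C: 5
  H: 12
  S: 1
Molecular formula: C5H12S.
  M = 5(12.011) + 12(1.008) + 32.06
    = 60.055 + 12.096 + 32.060 = 104.211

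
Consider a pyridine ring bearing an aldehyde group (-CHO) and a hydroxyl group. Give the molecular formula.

Atom tally by fragment:
  pyridine ring core → C:5 H:5 N:1
  (− 2 ring H displaced by substituents)
  + CHO → C:1 H:1 O:1
  + OH → O:1 H:1
Element totals:
  C: 6
  H: 5
  N: 1
  O: 2

C6H5NO2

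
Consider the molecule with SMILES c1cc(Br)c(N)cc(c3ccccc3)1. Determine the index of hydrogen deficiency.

8

Atom tally by fragment:
  benzene ring core → C:6 H:6
  (− 3 ring H displaced by substituents)
  + Br → Br:1
  + NH2 → N:1 H:2
  + C6H5 → C:6 H:5
Element totals:
  C: 12
  H: 10
  Br: 1
  N: 1
Molecular formula: C12H10BrN.
DoU = (2C + 2 + N − H − X) / 2 = (2·12 + 2 + 1 − 10 − 1) / 2 = 8.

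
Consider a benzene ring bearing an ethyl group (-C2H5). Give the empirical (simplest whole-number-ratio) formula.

Atom tally by fragment:
  benzene ring core → C:6 H:6
  (− 1 ring H displaced by substituents)
  + C2H5 → C:2 H:5
Element totals:
  C: 8
  H: 10
Molecular formula: C8H10.
gcd of subscripts = 2; dividing each by 2:
  C: 8/2 = 4
  H: 10/2 = 5

C4H5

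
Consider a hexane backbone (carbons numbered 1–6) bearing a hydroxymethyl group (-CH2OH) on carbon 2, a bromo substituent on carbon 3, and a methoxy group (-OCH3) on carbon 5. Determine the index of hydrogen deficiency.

0

Atom tally by fragment:
  CH3 → C:1 H:3
  CH(CH2OH) → C:2 H:4 O:1
  CH(Br) → C:1 H:1 Br:1
  CH2 → C:1 H:2
  CH(OCH3) → C:2 H:4 O:1
  CH3 → C:1 H:3
Element totals:
  C: 8
  H: 17
  Br: 1
  O: 2
Molecular formula: C8H17BrO2.
DoU = (2C + 2 + N − H − X) / 2 = (2·8 + 2 + 0 − 17 − 1) / 2 = 0.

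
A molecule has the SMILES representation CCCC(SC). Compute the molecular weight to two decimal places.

104.21 g/mol

Atom tally by fragment:
  CH3 → C:1 H:3
  CH2 → C:1 H:2
  CH2 → C:1 H:2
  CH2SCH3 → C:2 H:5 S:1
Element totals:
  C: 5
  H: 12
  S: 1
Molecular formula: C5H12S.
  M = 5(12.011) + 12(1.008) + 32.06
    = 60.055 + 12.096 + 32.060 = 104.211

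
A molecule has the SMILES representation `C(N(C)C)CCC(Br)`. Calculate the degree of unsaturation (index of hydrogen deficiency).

Atom tally by fragment:
  (CH3)2NCH2 → C:3 H:8 N:1
  CH2 → C:1 H:2
  CH2 → C:1 H:2
  CH2Br → C:1 H:2 Br:1
Element totals:
  C: 6
  H: 14
  Br: 1
  N: 1
Molecular formula: C6H14BrN.
DoU = (2C + 2 + N − H − X) / 2 = (2·6 + 2 + 1 − 14 − 1) / 2 = 0.

0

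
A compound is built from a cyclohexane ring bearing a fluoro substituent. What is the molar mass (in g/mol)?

Atom tally by fragment:
  cyclohexane ring core → C:6 H:12
  (− 1 ring H displaced by substituents)
  + F → F:1
Element totals:
  C: 6
  H: 11
  F: 1
Molecular formula: C6H11F.
  M = 6(12.011) + 11(1.008) + 18.998
    = 72.066 + 11.088 + 18.998 = 102.152

102.15 g/mol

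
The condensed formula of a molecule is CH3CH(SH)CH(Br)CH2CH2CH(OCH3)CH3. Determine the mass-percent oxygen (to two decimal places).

Element totals:
  C: 8
  H: 17
  Br: 1
  O: 1
  S: 1
Molecular formula: C8H17BrOS.
Molar mass = 241.187 g/mol.
Mass from O: 1 × 15.999 = 15.999 g/mol.
%O = 15.999 / 241.187 × 100 = 6.63%.

6.63%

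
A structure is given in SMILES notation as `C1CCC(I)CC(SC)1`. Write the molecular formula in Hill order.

C7H13IS

Atom tally by fragment:
  cyclohexane ring core → C:6 H:12
  (− 2 ring H displaced by substituents)
  + I → I:1
  + SCH3 → C:1 H:3 S:1
Element totals:
  C: 7
  H: 13
  I: 1
  S: 1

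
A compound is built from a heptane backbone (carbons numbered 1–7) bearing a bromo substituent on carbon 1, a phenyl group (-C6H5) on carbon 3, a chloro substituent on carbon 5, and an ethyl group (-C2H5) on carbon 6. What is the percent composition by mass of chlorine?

11.16%

Atom tally by fragment:
  BrCH2 → C:1 H:2 Br:1
  CH2 → C:1 H:2
  CH(C6H5) → C:7 H:6
  CH2 → C:1 H:2
  CH(Cl) → C:1 H:1 Cl:1
  CH(C2H5) → C:3 H:6
  CH3 → C:1 H:3
Element totals:
  C: 15
  H: 22
  Br: 1
  Cl: 1
Molecular formula: C15H22BrCl.
Molar mass = 317.695 g/mol.
Mass from Cl: 1 × 35.45 = 35.450 g/mol.
%Cl = 35.450 / 317.695 × 100 = 11.16%.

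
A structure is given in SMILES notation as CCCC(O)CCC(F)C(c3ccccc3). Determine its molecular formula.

Atom tally by fragment:
  CH3 → C:1 H:3
  CH2 → C:1 H:2
  CH2 → C:1 H:2
  CH(OH) → C:1 H:2 O:1
  CH2 → C:1 H:2
  CH2 → C:1 H:2
  CH(F) → C:1 H:1 F:1
  CH2C6H5 → C:7 H:7
Element totals:
  C: 14
  H: 21
  F: 1
  O: 1

C14H21FO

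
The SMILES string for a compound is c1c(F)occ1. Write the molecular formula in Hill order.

Atom tally by fragment:
  furan ring core → C:4 H:4 O:1
  (− 1 ring H displaced by substituents)
  + F → F:1
Element totals:
  C: 4
  H: 3
  F: 1
  O: 1

C4H3FO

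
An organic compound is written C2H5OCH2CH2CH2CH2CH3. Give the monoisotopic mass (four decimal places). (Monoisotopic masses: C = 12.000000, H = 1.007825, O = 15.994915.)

Element totals:
  C: 7
  H: 16
  O: 1
Molecular formula: C7H16O.
  M = 7(12.0) + 16(1.007825) + 15.994915
    = 84.000000 + 16.125200 + 15.994915 = 116.120115

116.1201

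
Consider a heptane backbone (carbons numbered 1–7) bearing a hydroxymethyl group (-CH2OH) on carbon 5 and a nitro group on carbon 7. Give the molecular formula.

C8H17NO3

Atom tally by fragment:
  CH3 → C:1 H:3
  CH2 → C:1 H:2
  CH2 → C:1 H:2
  CH2 → C:1 H:2
  CH(CH2OH) → C:2 H:4 O:1
  CH2 → C:1 H:2
  CH2NO2 → C:1 H:2 N:1 O:2
Element totals:
  C: 8
  H: 17
  N: 1
  O: 3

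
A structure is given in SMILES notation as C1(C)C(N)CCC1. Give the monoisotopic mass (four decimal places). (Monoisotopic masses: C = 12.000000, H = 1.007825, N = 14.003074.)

Atom tally by fragment:
  cyclopentane ring core → C:5 H:10
  (− 2 ring H displaced by substituents)
  + CH3 → C:1 H:3
  + NH2 → N:1 H:2
Element totals:
  C: 6
  H: 13
  N: 1
Molecular formula: C6H13N.
  M = 6(12.0) + 13(1.007825) + 14.003074
    = 72.000000 + 13.101725 + 14.003074 = 99.104799

99.1048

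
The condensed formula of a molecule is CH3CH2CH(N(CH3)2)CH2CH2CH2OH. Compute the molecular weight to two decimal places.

Atom tally by fragment:
  CH3 → C:1 H:3
  CH2 → C:1 H:2
  CH(N(CH3)2) → C:3 H:7 N:1
  CH2 → C:1 H:2
  CH2 → C:1 H:2
  CH2OH → C:1 H:3 O:1
Element totals:
  C: 8
  H: 19
  N: 1
  O: 1
Molecular formula: C8H19NO.
  M = 8(12.011) + 19(1.008) + 14.007 + 15.999
    = 96.088 + 19.152 + 14.007 + 15.999 = 145.246

145.25 g/mol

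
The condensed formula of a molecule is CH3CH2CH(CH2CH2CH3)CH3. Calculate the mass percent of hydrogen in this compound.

Atom tally by fragment:
  CH3 → C:1 H:3
  CH2 → C:1 H:2
  CH(CH2CH2CH3) → C:4 H:8
  CH3 → C:1 H:3
Element totals:
  C: 7
  H: 16
Molecular formula: C7H16.
Molar mass = 100.205 g/mol.
Mass from H: 16 × 1.008 = 16.128 g/mol.
%H = 16.128 / 100.205 × 100 = 16.10%.

16.10%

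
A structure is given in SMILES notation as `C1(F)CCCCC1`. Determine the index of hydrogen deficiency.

1

Atom tally by fragment:
  cyclohexane ring core → C:6 H:12
  (− 1 ring H displaced by substituents)
  + F → F:1
Element totals:
  C: 6
  H: 11
  F: 1
Molecular formula: C6H11F.
DoU = (2C + 2 + N − H − X) / 2 = (2·6 + 2 + 0 − 11 − 1) / 2 = 1.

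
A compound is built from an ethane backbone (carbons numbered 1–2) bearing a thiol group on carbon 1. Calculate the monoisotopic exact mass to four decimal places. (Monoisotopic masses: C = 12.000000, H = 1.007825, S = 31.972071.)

Atom tally by fragment:
  HSCH2 → C:1 H:3 S:1
  CH3 → C:1 H:3
Element totals:
  C: 2
  H: 6
  S: 1
Molecular formula: C2H6S.
  M = 2(12.0) + 6(1.007825) + 31.972071
    = 24.000000 + 6.046950 + 31.972071 = 62.019021

62.0190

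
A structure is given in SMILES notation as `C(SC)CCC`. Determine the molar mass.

Atom tally by fragment:
  CH3SCH2 → C:2 H:5 S:1
  CH2 → C:1 H:2
  CH2 → C:1 H:2
  CH3 → C:1 H:3
Element totals:
  C: 5
  H: 12
  S: 1
Molecular formula: C5H12S.
  M = 5(12.011) + 12(1.008) + 32.06
    = 60.055 + 12.096 + 32.060 = 104.211

104.21 g/mol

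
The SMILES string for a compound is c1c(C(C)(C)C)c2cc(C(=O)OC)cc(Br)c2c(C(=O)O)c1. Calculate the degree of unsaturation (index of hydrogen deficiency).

Atom tally by fragment:
  naphthalene ring system core → C:10 H:8
  (− 4 ring H displaced by substituents)
  + C(CH3)3 → C:4 H:9
  + COOCH3 → C:2 H:3 O:2
  + Br → Br:1
  + COOH → C:1 H:1 O:2
Element totals:
  C: 17
  H: 17
  Br: 1
  O: 4
Molecular formula: C17H17BrO4.
DoU = (2C + 2 + N − H − X) / 2 = (2·17 + 2 + 0 − 17 − 1) / 2 = 9.

9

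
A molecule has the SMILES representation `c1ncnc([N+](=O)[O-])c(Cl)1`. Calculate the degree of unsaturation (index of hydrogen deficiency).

Atom tally by fragment:
  pyrimidine ring core → C:4 H:4 N:2
  (− 2 ring H displaced by substituents)
  + NO2 → N:1 O:2
  + Cl → Cl:1
Element totals:
  C: 4
  H: 2
  Cl: 1
  N: 3
  O: 2
Molecular formula: C4H2ClN3O2.
DoU = (2C + 2 + N − H − X) / 2 = (2·4 + 2 + 3 − 2 − 1) / 2 = 5.

5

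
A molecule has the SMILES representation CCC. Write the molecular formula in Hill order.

C3H8

Atom tally by fragment:
  CH3 → C:1 H:3
  CH2 → C:1 H:2
  CH3 → C:1 H:3
Element totals:
  C: 3
  H: 8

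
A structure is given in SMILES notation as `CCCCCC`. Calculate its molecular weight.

86.18 g/mol

Atom tally by fragment:
  CH3 → C:1 H:3
  CH2 → C:1 H:2
  CH2 → C:1 H:2
  CH2 → C:1 H:2
  CH2 → C:1 H:2
  CH3 → C:1 H:3
Element totals:
  C: 6
  H: 14
Molecular formula: C6H14.
  M = 6(12.011) + 14(1.008)
    = 72.066 + 14.112 = 86.178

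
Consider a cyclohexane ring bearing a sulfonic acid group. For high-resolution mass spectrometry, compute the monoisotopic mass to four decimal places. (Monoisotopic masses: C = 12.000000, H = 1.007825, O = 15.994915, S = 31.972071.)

164.0507

Atom tally by fragment:
  cyclohexane ring core → C:6 H:12
  (− 1 ring H displaced by substituents)
  + SO3H → S:1 O:3 H:1
Element totals:
  C: 6
  H: 12
  O: 3
  S: 1
Molecular formula: C6H12O3S.
  M = 6(12.0) + 12(1.007825) + 3(15.994915) + 31.972071
    = 72.000000 + 12.093900 + 47.984745 + 31.972071 = 164.050716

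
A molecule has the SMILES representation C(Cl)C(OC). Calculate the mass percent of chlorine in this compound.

37.50%

Atom tally by fragment:
  ClCH2 → C:1 H:2 Cl:1
  CH2OCH3 → C:2 H:5 O:1
Element totals:
  C: 3
  H: 7
  Cl: 1
  O: 1
Molecular formula: C3H7ClO.
Molar mass = 94.538 g/mol.
Mass from Cl: 1 × 35.45 = 35.450 g/mol.
%Cl = 35.450 / 94.538 × 100 = 37.50%.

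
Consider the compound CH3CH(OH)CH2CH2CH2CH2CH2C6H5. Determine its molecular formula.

C13H20O

Element totals:
  C: 13
  H: 20
  O: 1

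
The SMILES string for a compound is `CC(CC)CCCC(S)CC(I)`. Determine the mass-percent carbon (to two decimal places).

40.00%

Atom tally by fragment:
  CH3 → C:1 H:3
  CH(C2H5) → C:3 H:6
  CH2 → C:1 H:2
  CH2 → C:1 H:2
  CH2 → C:1 H:2
  CH(SH) → C:1 H:2 S:1
  CH2 → C:1 H:2
  CH2I → C:1 H:2 I:1
Element totals:
  C: 10
  H: 21
  I: 1
  S: 1
Molecular formula: C10H21IS.
Molar mass = 300.242 g/mol.
Mass from C: 10 × 12.011 = 120.110 g/mol.
%C = 120.110 / 300.242 × 100 = 40.00%.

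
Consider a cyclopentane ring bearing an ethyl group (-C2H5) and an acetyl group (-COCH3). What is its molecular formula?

C9H16O

Atom tally by fragment:
  cyclopentane ring core → C:5 H:10
  (− 2 ring H displaced by substituents)
  + C2H5 → C:2 H:5
  + COCH3 → C:2 H:3 O:1
Element totals:
  C: 9
  H: 16
  O: 1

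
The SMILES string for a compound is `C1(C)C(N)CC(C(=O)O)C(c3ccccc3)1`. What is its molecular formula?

C13H17NO2

Atom tally by fragment:
  cyclopentane ring core → C:5 H:10
  (− 4 ring H displaced by substituents)
  + CH3 → C:1 H:3
  + NH2 → N:1 H:2
  + COOH → C:1 H:1 O:2
  + C6H5 → C:6 H:5
Element totals:
  C: 13
  H: 17
  N: 1
  O: 2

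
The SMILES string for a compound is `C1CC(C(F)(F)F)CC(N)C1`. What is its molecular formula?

Atom tally by fragment:
  cyclohexane ring core → C:6 H:12
  (− 2 ring H displaced by substituents)
  + CF3 → C:1 F:3
  + NH2 → N:1 H:2
Element totals:
  C: 7
  H: 12
  F: 3
  N: 1

C7H12F3N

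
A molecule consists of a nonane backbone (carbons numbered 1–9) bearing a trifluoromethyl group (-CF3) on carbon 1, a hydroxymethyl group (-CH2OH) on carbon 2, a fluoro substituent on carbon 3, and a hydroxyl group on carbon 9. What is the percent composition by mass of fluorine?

Atom tally by fragment:
  F3CCH2 → C:2 H:2 F:3
  CH(CH2OH) → C:2 H:4 O:1
  CH(F) → C:1 H:1 F:1
  CH2 → C:1 H:2
  CH2 → C:1 H:2
  CH2 → C:1 H:2
  CH2 → C:1 H:2
  CH2 → C:1 H:2
  CH2OH → C:1 H:3 O:1
Element totals:
  C: 11
  H: 20
  F: 4
  O: 2
Molecular formula: C11H20F4O2.
Molar mass = 260.271 g/mol.
Mass from F: 4 × 18.998 = 75.992 g/mol.
%F = 75.992 / 260.271 × 100 = 29.20%.

29.20%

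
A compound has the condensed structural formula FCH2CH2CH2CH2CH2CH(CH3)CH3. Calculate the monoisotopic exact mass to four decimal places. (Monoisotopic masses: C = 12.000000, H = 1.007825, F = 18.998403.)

Element totals:
  C: 8
  H: 17
  F: 1
Molecular formula: C8H17F.
  M = 8(12.0) + 17(1.007825) + 18.998403
    = 96.000000 + 17.133025 + 18.998403 = 132.131428

132.1314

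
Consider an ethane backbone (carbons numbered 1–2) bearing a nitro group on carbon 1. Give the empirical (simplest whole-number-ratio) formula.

C2H5NO2

Atom tally by fragment:
  O2NCH2 → C:1 H:2 N:1 O:2
  CH3 → C:1 H:3
Element totals:
  C: 2
  H: 5
  N: 1
  O: 2
Molecular formula: C2H5NO2.
gcd of subscripts (2, 5, 1, 2) = 1, so the empirical formula equals the molecular formula.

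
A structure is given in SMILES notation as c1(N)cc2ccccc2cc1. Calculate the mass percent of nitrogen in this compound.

9.78%

Atom tally by fragment:
  naphthalene ring system core → C:10 H:8
  (− 1 ring H displaced by substituents)
  + NH2 → N:1 H:2
Element totals:
  C: 10
  H: 9
  N: 1
Molecular formula: C10H9N.
Molar mass = 143.189 g/mol.
Mass from N: 1 × 14.007 = 14.007 g/mol.
%N = 14.007 / 143.189 × 100 = 9.78%.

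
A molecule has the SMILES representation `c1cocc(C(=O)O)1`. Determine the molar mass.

Atom tally by fragment:
  furan ring core → C:4 H:4 O:1
  (− 1 ring H displaced by substituents)
  + COOH → C:1 H:1 O:2
Element totals:
  C: 5
  H: 4
  O: 3
Molecular formula: C5H4O3.
  M = 5(12.011) + 4(1.008) + 3(15.999)
    = 60.055 + 4.032 + 47.997 = 112.084

112.08 g/mol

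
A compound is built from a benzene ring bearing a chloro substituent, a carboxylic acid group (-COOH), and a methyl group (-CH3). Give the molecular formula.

Atom tally by fragment:
  benzene ring core → C:6 H:6
  (− 3 ring H displaced by substituents)
  + Cl → Cl:1
  + COOH → C:1 H:1 O:2
  + CH3 → C:1 H:3
Element totals:
  C: 8
  H: 7
  Cl: 1
  O: 2

C8H7ClO2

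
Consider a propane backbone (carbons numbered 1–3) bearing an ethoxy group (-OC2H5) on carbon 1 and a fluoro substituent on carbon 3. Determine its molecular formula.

C5H11FO

Atom tally by fragment:
  C2H5OCH2 → C:3 H:7 O:1
  CH2 → C:1 H:2
  CH2F → C:1 H:2 F:1
Element totals:
  C: 5
  H: 11
  F: 1
  O: 1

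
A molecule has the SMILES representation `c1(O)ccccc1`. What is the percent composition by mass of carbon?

Atom tally by fragment:
  benzene ring core → C:6 H:6
  (− 1 ring H displaced by substituents)
  + OH → O:1 H:1
Element totals:
  C: 6
  H: 6
  O: 1
Molecular formula: C6H6O.
Molar mass = 94.113 g/mol.
Mass from C: 6 × 12.011 = 72.066 g/mol.
%C = 72.066 / 94.113 × 100 = 76.57%.

76.57%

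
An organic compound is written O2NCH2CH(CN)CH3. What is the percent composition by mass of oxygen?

28.04%

Element totals:
  C: 4
  H: 6
  N: 2
  O: 2
Molecular formula: C4H6N2O2.
Molar mass = 114.104 g/mol.
Mass from O: 2 × 15.999 = 31.998 g/mol.
%O = 31.998 / 114.104 × 100 = 28.04%.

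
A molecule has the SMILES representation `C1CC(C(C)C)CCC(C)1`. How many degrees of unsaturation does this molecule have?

1

Atom tally by fragment:
  cyclohexane ring core → C:6 H:12
  (− 2 ring H displaced by substituents)
  + CH(CH3)2 → C:3 H:7
  + CH3 → C:1 H:3
Element totals:
  C: 10
  H: 20
Molecular formula: C10H20.
DoU = (2C + 2 + N − H − X) / 2 = (2·10 + 2 + 0 − 20 − 0) / 2 = 1.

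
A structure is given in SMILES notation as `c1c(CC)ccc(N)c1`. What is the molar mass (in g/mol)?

121.18 g/mol

Atom tally by fragment:
  benzene ring core → C:6 H:6
  (− 2 ring H displaced by substituents)
  + C2H5 → C:2 H:5
  + NH2 → N:1 H:2
Element totals:
  C: 8
  H: 11
  N: 1
Molecular formula: C8H11N.
  M = 8(12.011) + 11(1.008) + 14.007
    = 96.088 + 11.088 + 14.007 = 121.183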